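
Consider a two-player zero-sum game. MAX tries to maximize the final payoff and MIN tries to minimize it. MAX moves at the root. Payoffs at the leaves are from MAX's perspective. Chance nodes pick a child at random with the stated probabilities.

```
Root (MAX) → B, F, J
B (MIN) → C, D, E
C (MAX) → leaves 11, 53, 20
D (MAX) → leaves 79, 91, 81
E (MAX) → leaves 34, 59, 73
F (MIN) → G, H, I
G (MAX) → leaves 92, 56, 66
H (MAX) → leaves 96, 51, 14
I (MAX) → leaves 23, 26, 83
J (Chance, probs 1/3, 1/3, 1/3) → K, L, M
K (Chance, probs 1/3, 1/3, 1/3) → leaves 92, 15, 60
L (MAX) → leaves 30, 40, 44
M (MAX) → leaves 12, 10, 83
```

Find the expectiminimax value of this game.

83

C (MAX): max(11, 53, 20) = 53
D (MAX): max(79, 91, 81) = 91
E (MAX): max(34, 59, 73) = 73
B (MIN): min(53, 91, 73) = 53
G (MAX): max(92, 56, 66) = 92
H (MAX): max(96, 51, 14) = 96
I (MAX): max(23, 26, 83) = 83
F (MIN): min(92, 96, 83) = 83
K (Chance): 1/3·92 + 1/3·15 + 1/3·60 = 55.67
L (MAX): max(30, 40, 44) = 44
M (MAX): max(12, 10, 83) = 83
J (Chance): 1/3·55.67 + 1/3·44 + 1/3·83 = 60.89
Root (MAX): max(53, 83, 60.89) = 83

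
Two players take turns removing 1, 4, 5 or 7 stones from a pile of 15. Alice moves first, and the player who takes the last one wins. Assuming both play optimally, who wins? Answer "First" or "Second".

i:   0  1  2  3  4  5  6  7  8  9 10 11 12 13 14 15
     L  W  L  W  W  W  W  W  L  W  L  W  W  W  W  W
Position 15 is W, so the first player wins.

First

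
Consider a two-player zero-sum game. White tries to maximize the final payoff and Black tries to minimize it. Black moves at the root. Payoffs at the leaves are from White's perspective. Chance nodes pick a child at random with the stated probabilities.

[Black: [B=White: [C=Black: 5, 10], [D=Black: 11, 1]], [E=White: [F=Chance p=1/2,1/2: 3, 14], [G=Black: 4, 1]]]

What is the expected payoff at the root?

C (Black): min(5, 10) = 5
D (Black): min(11, 1) = 1
B (White): max(5, 1) = 5
F (Chance): 1/2·3 + 1/2·14 = 8.5
G (Black): min(4, 1) = 1
E (White): max(8.5, 1) = 8.5
Root (Black): min(5, 8.5) = 5

5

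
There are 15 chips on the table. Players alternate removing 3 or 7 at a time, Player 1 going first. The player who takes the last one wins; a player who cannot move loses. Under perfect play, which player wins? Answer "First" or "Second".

i:   0  1  2  3  4  5  6  7  8  9 10 11 12 13 14 15
     L  L  L  W  W  W  L  W  W  W  L  L  L  W  W  W
Position 15 is W, so the first player wins.

First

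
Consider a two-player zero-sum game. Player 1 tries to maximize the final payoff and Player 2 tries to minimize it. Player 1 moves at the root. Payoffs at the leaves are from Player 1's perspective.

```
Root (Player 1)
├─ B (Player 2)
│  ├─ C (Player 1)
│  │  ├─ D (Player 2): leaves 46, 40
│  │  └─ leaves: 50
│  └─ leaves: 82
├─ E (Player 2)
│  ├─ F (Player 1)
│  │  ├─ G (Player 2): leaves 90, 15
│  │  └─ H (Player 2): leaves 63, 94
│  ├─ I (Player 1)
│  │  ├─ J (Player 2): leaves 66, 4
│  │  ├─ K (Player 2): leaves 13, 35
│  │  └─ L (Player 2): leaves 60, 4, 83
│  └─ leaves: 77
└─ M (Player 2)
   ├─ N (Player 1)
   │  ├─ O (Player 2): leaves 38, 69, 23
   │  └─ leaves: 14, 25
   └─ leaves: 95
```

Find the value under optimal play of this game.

D (Player 2): min(46, 40) = 40
C (Player 1): max(40, 50) = 50
B (Player 2): min(50, 82) = 50
G (Player 2): min(90, 15) = 15
H (Player 2): min(63, 94) = 63
F (Player 1): max(15, 63) = 63
J (Player 2): min(66, 4) = 4
K (Player 2): min(13, 35) = 13
L (Player 2): min(60, 4, 83) = 4
I (Player 1): max(4, 13, 4) = 13
E (Player 2): min(63, 13, 77) = 13
O (Player 2): min(38, 69, 23) = 23
N (Player 1): max(23, 14, 25) = 25
M (Player 2): min(25, 95) = 25
Root (Player 1): max(50, 13, 25) = 50

50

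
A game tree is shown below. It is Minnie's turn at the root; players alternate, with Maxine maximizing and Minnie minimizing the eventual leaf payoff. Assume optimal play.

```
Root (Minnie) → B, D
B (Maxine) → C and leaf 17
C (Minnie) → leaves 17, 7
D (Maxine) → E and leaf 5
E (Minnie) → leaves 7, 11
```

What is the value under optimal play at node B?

17

C: min(17, 7) = 7
B: max(7, 17) = 17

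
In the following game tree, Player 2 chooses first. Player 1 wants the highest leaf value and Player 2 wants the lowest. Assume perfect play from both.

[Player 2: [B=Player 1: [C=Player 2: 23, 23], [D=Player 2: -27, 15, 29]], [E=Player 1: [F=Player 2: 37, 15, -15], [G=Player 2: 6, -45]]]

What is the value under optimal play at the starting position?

-15

C (Player 2): min(23, 23) = 23
D (Player 2): min(-27, 15, 29) = -27
B (Player 1): max(23, -27) = 23
F (Player 2): min(37, 15, -15) = -15
G (Player 2): min(6, -45) = -45
E (Player 1): max(-15, -45) = -15
Root (Player 2): min(23, -15) = -15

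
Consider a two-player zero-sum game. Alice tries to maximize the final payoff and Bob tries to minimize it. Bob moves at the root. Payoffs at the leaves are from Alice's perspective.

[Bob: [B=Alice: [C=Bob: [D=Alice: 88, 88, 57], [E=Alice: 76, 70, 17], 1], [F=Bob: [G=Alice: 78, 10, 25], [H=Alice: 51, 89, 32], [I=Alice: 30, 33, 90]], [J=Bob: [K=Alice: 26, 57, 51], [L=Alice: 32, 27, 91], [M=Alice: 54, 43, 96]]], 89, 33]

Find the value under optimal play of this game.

D (Alice): max(88, 88, 57) = 88
E (Alice): max(76, 70, 17) = 76
C (Bob): min(88, 76, 1) = 1
G (Alice): max(78, 10, 25) = 78
H (Alice): max(51, 89, 32) = 89
I (Alice): max(30, 33, 90) = 90
F (Bob): min(78, 89, 90) = 78
K (Alice): max(26, 57, 51) = 57
L (Alice): max(32, 27, 91) = 91
M (Alice): max(54, 43, 96) = 96
J (Bob): min(57, 91, 96) = 57
B (Alice): max(1, 78, 57) = 78
Root (Bob): min(78, 89, 33) = 33

33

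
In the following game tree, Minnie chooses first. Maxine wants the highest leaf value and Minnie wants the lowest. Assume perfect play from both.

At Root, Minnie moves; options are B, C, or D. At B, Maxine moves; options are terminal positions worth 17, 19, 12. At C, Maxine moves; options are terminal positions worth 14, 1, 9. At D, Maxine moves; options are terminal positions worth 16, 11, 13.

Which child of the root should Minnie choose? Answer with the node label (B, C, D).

C

B (Maxine): max(17, 19, 12) = 19
C (Maxine): max(14, 1, 9) = 14
D (Maxine): max(16, 11, 13) = 16
Root (Minnie): min(19, 14, 16) = 14
Minnie picks the child with the lowest value: C (value 14).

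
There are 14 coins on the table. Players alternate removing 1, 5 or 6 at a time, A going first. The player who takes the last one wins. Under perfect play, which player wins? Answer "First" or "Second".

i:   0  1  2  3  4  5  6  7  8  9 10 11 12 13 14
     L  W  L  W  L  W  W  W  W  W  W  L  W  L  W
Position 14 is W, so the first player wins.

First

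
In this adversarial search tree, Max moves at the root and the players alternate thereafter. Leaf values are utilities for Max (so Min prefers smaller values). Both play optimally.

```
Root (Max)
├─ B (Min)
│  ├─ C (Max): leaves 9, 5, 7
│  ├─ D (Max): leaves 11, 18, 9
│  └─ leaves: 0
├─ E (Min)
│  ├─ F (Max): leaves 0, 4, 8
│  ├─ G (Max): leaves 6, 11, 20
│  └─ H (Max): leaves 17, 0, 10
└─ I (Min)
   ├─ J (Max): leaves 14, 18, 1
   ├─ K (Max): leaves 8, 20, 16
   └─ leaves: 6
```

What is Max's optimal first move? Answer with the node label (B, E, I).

E

C (Max): max(9, 5, 7) = 9
D (Max): max(11, 18, 9) = 18
B (Min): min(9, 18, 0) = 0
F (Max): max(0, 4, 8) = 8
G (Max): max(6, 11, 20) = 20
H (Max): max(17, 0, 10) = 17
E (Min): min(8, 20, 17) = 8
J (Max): max(14, 18, 1) = 18
K (Max): max(8, 20, 16) = 20
I (Min): min(18, 20, 6) = 6
Root (Max): max(0, 8, 6) = 8
Max picks the child with the highest value: E (value 8).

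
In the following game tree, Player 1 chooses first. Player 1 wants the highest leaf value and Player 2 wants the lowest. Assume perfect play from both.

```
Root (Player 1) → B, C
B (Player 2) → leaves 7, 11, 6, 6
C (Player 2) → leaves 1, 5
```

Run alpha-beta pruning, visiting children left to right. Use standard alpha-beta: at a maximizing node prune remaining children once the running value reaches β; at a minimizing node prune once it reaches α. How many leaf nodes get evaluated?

B [α=-∞,β=+∞]: v=6
C [α=6,β=+∞]: v=1 after child 1 ≤ α → α-cutoff, skip 1
Root [α=-∞,β=+∞]: v=6
Leaves evaluated: 5 of 6.

5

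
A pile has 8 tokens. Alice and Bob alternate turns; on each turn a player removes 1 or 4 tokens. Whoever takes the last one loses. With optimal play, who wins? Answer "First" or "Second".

Second

W/L table (W = player to move can force a win):
i:   0  1  2  3  4  5  6  7  8
     W  L  W  L  W  W  L  W  L
Position 8 is L, so the second player wins.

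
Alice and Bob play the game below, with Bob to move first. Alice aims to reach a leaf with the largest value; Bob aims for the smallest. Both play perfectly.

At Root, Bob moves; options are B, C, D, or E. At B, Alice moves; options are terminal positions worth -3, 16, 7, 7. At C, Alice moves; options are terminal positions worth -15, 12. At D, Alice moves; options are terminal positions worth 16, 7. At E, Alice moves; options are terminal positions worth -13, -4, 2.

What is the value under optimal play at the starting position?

B (Alice): max(-3, 16, 7, 7) = 16
C (Alice): max(-15, 12) = 12
D (Alice): max(16, 7) = 16
E (Alice): max(-13, -4, 2) = 2
Root (Bob): min(16, 12, 16, 2) = 2

2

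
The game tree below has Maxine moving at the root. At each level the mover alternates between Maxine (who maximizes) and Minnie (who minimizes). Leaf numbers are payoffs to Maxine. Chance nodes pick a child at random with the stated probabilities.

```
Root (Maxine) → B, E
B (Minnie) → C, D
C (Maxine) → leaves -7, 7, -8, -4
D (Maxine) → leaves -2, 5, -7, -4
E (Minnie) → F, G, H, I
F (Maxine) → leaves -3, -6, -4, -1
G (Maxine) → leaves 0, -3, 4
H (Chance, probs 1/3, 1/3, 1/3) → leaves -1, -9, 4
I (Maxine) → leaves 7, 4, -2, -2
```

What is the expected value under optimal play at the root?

5

C (Maxine): max(-7, 7, -8, -4) = 7
D (Maxine): max(-2, 5, -7, -4) = 5
B (Minnie): min(7, 5) = 5
F (Maxine): max(-3, -6, -4, -1) = -1
G (Maxine): max(0, -3, 4) = 4
H (Chance): 1/3·-1 + 1/3·-9 + 1/3·4 = -2
I (Maxine): max(7, 4, -2, -2) = 7
E (Minnie): min(-1, 4, -2, 7) = -2
Root (Maxine): max(5, -2) = 5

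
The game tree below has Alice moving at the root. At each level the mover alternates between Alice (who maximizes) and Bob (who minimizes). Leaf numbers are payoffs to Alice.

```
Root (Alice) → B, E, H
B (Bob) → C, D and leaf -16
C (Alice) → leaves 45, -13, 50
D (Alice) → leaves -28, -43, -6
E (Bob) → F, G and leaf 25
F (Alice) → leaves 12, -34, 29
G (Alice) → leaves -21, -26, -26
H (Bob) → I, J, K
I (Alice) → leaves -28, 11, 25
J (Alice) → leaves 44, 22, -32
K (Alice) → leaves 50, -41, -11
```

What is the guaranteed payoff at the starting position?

25

C (Alice): max(45, -13, 50) = 50
D (Alice): max(-28, -43, -6) = -6
B (Bob): min(50, -6, -16) = -16
F (Alice): max(12, -34, 29) = 29
G (Alice): max(-21, -26, -26) = -21
E (Bob): min(29, -21, 25) = -21
I (Alice): max(-28, 11, 25) = 25
J (Alice): max(44, 22, -32) = 44
K (Alice): max(50, -41, -11) = 50
H (Bob): min(25, 44, 50) = 25
Root (Alice): max(-16, -21, 25) = 25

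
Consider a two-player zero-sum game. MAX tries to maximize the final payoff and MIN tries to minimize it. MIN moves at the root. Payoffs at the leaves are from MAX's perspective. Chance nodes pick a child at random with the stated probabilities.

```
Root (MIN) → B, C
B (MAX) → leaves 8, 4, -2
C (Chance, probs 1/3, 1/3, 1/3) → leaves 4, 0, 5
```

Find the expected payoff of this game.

3

B (MAX): max(8, 4, -2) = 8
C (Chance): 1/3·4 + 1/3·0 + 1/3·5 = 3
Root (MIN): min(8, 3) = 3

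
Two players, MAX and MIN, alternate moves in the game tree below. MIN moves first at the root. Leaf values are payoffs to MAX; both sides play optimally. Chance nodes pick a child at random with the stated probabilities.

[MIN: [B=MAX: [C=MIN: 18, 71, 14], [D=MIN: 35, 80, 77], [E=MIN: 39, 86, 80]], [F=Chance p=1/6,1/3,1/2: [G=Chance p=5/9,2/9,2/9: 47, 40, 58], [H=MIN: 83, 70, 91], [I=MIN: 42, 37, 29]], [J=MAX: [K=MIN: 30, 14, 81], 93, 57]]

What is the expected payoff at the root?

39

C (MIN): min(18, 71, 14) = 14
D (MIN): min(35, 80, 77) = 35
E (MIN): min(39, 86, 80) = 39
B (MAX): max(14, 35, 39) = 39
G (Chance): 5/9·47 + 2/9·40 + 2/9·58 = 47.89
H (MIN): min(83, 70, 91) = 70
I (MIN): min(42, 37, 29) = 29
F (Chance): 1/6·47.89 + 1/3·70 + 1/2·29 = 45.81
K (MIN): min(30, 14, 81) = 14
J (MAX): max(14, 93, 57) = 93
Root (MIN): min(39, 45.81, 93) = 39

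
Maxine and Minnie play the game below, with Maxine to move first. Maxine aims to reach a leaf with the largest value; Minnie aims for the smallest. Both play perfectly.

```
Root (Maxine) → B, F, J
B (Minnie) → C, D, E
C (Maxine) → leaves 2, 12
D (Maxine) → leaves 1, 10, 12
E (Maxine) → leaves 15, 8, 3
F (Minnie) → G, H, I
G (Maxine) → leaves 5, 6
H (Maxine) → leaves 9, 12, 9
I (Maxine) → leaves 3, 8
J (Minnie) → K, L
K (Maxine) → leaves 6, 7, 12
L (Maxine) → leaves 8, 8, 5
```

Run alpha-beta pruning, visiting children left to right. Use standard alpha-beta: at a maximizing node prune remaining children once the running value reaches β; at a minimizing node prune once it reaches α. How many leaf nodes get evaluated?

11

C [α=-∞,β=+∞]: v=12
D [α=-∞,β=12]: v=12
E [α=-∞,β=12]: v=15 after child 1 ≥ β → β-cutoff, skip 2
B [α=-∞,β=+∞]: v=12
G [α=12,β=+∞]: v=6
F [α=12,β=+∞]: v=6 after child 1 ≤ α → α-cutoff, skip 2
K [α=12,β=+∞]: v=12
J [α=12,β=+∞]: v=12 after child 1 ≤ α → α-cutoff, skip 1
Root [α=-∞,β=+∞]: v=12
Leaves evaluated: 11 of 21.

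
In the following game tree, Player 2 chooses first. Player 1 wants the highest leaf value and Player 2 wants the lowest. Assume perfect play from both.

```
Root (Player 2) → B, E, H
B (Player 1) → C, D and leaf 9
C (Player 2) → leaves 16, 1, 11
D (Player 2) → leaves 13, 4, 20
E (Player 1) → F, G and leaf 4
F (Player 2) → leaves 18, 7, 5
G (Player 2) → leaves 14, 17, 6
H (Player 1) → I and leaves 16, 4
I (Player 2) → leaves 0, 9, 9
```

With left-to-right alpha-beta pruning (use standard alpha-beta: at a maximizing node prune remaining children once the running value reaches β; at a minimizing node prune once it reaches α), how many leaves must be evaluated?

18

C [α=-∞,β=+∞]: v=1
D [α=1,β=+∞]: v=4
B [α=-∞,β=+∞]: v=9
F [α=-∞,β=9]: v=5
G [α=5,β=9]: v=6
E [α=-∞,β=9]: v=6
I [α=-∞,β=6]: v=0
H [α=-∞,β=6]: v=16 after child 2 ≥ β → β-cutoff, skip 1
Root [α=-∞,β=+∞]: v=6
Leaves evaluated: 18 of 19.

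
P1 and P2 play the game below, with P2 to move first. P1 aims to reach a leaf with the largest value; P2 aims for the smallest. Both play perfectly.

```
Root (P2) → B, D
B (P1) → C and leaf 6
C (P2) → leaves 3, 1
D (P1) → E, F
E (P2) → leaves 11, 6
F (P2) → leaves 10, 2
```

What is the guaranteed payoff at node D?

E: min(11, 6) = 6
F: min(10, 2) = 2
D: max(6, 2) = 6

6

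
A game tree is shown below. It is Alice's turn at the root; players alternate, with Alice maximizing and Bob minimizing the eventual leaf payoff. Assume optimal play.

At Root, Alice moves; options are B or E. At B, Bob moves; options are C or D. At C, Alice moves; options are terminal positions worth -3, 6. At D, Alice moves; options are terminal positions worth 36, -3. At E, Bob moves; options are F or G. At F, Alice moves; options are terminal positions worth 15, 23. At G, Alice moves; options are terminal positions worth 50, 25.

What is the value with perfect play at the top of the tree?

23

C (Alice): max(-3, 6) = 6
D (Alice): max(36, -3) = 36
B (Bob): min(6, 36) = 6
F (Alice): max(15, 23) = 23
G (Alice): max(50, 25) = 50
E (Bob): min(23, 50) = 23
Root (Alice): max(6, 23) = 23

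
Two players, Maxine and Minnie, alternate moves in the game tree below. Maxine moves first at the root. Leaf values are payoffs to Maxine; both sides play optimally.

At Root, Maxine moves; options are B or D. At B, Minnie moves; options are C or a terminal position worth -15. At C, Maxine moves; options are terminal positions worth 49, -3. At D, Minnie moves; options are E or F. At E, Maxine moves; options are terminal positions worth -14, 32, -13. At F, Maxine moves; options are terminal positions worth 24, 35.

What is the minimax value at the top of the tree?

C (Maxine): max(49, -3) = 49
B (Minnie): min(49, -15) = -15
E (Maxine): max(-14, 32, -13) = 32
F (Maxine): max(24, 35) = 35
D (Minnie): min(32, 35) = 32
Root (Maxine): max(-15, 32) = 32

32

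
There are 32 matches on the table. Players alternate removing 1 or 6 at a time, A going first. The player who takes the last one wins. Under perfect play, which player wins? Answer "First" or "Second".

Second

Compute winning (W) and losing (L) positions by backward induction:
i:   0  1  2  3  4  5  6  7  8  9 10 11 12 13 14 15 16 17 18 19 20 21 22 23 24 25 26 27 28 29 30 31 32
     L  W  L  W  L  W  W  L  W  L  W  L  W  W  L  W  L  W  L  W  W  L  W  L  W  L  W  W  L  W  L  W  L
Position 32 is L, so the second player wins.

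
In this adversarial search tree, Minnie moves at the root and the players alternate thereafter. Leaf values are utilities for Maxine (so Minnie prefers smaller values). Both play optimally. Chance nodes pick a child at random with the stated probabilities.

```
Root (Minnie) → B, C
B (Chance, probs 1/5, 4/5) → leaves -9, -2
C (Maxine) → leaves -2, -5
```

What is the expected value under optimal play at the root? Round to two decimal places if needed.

-3.4

B (Chance): 1/5·-9 + 4/5·-2 = -3.4
C (Maxine): max(-2, -5) = -2
Root (Minnie): min(-3.4, -2) = -3.4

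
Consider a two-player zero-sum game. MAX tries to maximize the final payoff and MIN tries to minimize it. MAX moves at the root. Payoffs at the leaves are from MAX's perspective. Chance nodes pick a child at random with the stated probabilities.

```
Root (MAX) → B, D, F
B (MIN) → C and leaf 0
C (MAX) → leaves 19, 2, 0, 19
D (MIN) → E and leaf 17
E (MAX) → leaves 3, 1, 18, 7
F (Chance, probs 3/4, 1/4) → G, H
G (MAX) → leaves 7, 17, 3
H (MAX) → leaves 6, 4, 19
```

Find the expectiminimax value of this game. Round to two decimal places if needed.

C (MAX): max(19, 2, 0, 19) = 19
B (MIN): min(19, 0) = 0
E (MAX): max(3, 1, 18, 7) = 18
D (MIN): min(18, 17) = 17
G (MAX): max(7, 17, 3) = 17
H (MAX): max(6, 4, 19) = 19
F (Chance): 3/4·17 + 1/4·19 = 17.5
Root (MAX): max(0, 17, 17.5) = 17.5

17.5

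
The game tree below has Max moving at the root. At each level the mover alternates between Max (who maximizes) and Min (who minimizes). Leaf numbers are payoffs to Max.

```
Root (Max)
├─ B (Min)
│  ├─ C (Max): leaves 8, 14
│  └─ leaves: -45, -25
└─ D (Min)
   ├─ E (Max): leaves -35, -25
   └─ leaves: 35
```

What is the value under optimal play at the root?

-25

C (Max): max(8, 14) = 14
B (Min): min(14, -45, -25) = -45
E (Max): max(-35, -25) = -25
D (Min): min(-25, 35) = -25
Root (Max): max(-45, -25) = -25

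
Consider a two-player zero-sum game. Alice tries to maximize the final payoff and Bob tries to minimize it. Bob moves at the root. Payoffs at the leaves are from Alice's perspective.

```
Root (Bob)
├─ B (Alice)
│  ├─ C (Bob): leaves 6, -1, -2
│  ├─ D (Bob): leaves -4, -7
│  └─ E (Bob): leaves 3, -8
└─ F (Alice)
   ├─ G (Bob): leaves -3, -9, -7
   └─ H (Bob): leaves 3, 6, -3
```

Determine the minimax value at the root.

-3

C (Bob): min(6, -1, -2) = -2
D (Bob): min(-4, -7) = -7
E (Bob): min(3, -8) = -8
B (Alice): max(-2, -7, -8) = -2
G (Bob): min(-3, -9, -7) = -9
H (Bob): min(3, 6, -3) = -3
F (Alice): max(-9, -3) = -3
Root (Bob): min(-2, -3) = -3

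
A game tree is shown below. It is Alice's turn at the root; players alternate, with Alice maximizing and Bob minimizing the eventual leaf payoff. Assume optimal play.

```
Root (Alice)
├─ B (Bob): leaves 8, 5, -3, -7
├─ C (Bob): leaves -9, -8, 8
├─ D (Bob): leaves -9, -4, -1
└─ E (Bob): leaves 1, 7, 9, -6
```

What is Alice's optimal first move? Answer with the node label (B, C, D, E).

B (Bob): min(8, 5, -3, -7) = -7
C (Bob): min(-9, -8, 8) = -9
D (Bob): min(-9, -4, -1) = -9
E (Bob): min(1, 7, 9, -6) = -6
Root (Alice): max(-7, -9, -9, -6) = -6
Alice picks the child with the highest value: E (value -6).

E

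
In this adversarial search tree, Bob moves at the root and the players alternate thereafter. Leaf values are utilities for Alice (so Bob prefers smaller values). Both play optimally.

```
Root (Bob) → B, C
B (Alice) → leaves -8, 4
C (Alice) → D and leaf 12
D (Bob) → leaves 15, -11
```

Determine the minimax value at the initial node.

4

B (Alice): max(-8, 4) = 4
D (Bob): min(15, -11) = -11
C (Alice): max(-11, 12) = 12
Root (Bob): min(4, 12) = 4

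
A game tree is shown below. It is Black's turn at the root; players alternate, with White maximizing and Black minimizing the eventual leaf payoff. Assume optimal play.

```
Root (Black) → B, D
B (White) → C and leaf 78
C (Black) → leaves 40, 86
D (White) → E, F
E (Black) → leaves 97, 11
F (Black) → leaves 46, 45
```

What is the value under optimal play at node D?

E: min(97, 11) = 11
F: min(46, 45) = 45
D: max(11, 45) = 45

45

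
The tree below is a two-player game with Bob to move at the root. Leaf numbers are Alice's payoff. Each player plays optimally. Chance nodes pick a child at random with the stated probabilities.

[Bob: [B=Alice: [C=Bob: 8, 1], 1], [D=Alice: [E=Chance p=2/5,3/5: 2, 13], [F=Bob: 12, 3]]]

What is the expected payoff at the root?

1

C (Bob): min(8, 1) = 1
B (Alice): max(1, 1) = 1
E (Chance): 2/5·2 + 3/5·13 = 8.6
F (Bob): min(12, 3) = 3
D (Alice): max(8.6, 3) = 8.6
Root (Bob): min(1, 8.6) = 1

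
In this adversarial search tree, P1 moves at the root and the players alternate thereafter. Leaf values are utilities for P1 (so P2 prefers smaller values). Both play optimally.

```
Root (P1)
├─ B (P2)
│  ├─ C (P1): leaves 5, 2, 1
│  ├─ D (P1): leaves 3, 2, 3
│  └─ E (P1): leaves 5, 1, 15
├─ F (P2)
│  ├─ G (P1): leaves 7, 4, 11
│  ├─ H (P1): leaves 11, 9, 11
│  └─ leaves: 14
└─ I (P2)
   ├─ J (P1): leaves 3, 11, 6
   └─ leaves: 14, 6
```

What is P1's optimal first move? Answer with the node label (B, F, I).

C (P1): max(5, 2, 1) = 5
D (P1): max(3, 2, 3) = 3
E (P1): max(5, 1, 15) = 15
B (P2): min(5, 3, 15) = 3
G (P1): max(7, 4, 11) = 11
H (P1): max(11, 9, 11) = 11
F (P2): min(11, 11, 14) = 11
J (P1): max(3, 11, 6) = 11
I (P2): min(11, 14, 6) = 6
Root (P1): max(3, 11, 6) = 11
P1 picks the child with the highest value: F (value 11).

F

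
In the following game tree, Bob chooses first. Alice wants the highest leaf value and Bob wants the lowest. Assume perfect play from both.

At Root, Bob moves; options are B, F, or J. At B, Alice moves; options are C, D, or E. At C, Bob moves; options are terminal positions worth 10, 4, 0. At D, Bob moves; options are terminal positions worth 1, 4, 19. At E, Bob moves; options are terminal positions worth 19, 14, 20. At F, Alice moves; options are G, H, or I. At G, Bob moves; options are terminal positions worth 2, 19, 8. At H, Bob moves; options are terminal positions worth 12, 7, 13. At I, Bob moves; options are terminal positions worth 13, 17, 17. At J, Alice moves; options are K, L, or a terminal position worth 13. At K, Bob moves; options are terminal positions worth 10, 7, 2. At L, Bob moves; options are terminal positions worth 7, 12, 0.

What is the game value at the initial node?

C (Bob): min(10, 4, 0) = 0
D (Bob): min(1, 4, 19) = 1
E (Bob): min(19, 14, 20) = 14
B (Alice): max(0, 1, 14) = 14
G (Bob): min(2, 19, 8) = 2
H (Bob): min(12, 7, 13) = 7
I (Bob): min(13, 17, 17) = 13
F (Alice): max(2, 7, 13) = 13
K (Bob): min(10, 7, 2) = 2
L (Bob): min(7, 12, 0) = 0
J (Alice): max(2, 0, 13) = 13
Root (Bob): min(14, 13, 13) = 13

13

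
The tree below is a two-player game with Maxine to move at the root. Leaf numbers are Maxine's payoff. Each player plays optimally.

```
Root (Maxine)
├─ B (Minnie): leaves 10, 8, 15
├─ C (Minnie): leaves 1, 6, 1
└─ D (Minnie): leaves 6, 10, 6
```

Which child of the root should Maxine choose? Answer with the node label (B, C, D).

B

B (Minnie): min(10, 8, 15) = 8
C (Minnie): min(1, 6, 1) = 1
D (Minnie): min(6, 10, 6) = 6
Root (Maxine): max(8, 1, 6) = 8
Maxine picks the child with the highest value: B (value 8).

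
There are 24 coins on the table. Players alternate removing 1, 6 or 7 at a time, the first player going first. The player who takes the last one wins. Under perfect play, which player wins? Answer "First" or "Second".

Second

Compute winning (W) and losing (L) positions by backward induction:
i:   0  1  2  3  4  5  6  7  8  9 10 11 12 13 14 15 16 17 18 19 20 21 22 23 24
     L  W  L  W  L  W  W  W  W  W  W  W  L  W  L  W  L  W  W  W  W  W  W  W  L
Position 24 is L, so the second player wins.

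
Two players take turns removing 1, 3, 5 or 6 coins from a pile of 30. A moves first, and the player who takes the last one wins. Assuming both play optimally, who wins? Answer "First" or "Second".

First

i:   0  1  2  3  4  5  6  7  8  9 10 11 12 13 14 15 16 17 18 19 20 21 22 23 24 25 26 27 28 29 30
     L  W  L  W  L  W  W  W  W  W  W  L  W  L  W  L  W  W  W  W  W  W  L  W  L  W  L  W  W  W  W
Position 30 is W, so the first player wins.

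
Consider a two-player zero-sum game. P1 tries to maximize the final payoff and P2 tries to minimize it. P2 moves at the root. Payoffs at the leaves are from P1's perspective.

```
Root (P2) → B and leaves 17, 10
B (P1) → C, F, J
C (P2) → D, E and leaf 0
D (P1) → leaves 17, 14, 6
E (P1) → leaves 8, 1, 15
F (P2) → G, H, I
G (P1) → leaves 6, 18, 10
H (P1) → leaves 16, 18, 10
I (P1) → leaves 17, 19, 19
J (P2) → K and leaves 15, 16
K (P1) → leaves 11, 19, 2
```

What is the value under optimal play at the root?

10

D (P1): max(17, 14, 6) = 17
E (P1): max(8, 1, 15) = 15
C (P2): min(17, 15, 0) = 0
G (P1): max(6, 18, 10) = 18
H (P1): max(16, 18, 10) = 18
I (P1): max(17, 19, 19) = 19
F (P2): min(18, 18, 19) = 18
K (P1): max(11, 19, 2) = 19
J (P2): min(19, 15, 16) = 15
B (P1): max(0, 18, 15) = 18
Root (P2): min(18, 17, 10) = 10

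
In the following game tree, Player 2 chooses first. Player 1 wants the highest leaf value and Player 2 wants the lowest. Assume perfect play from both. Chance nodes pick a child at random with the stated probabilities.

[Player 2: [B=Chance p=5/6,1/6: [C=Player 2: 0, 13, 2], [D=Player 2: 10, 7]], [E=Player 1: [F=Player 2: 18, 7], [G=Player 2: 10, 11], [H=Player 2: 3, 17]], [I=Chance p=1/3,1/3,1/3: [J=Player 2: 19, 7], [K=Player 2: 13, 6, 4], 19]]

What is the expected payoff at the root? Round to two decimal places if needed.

1.17

C (Player 2): min(0, 13, 2) = 0
D (Player 2): min(10, 7) = 7
B (Chance): 5/6·0 + 1/6·7 = 1.17
F (Player 2): min(18, 7) = 7
G (Player 2): min(10, 11) = 10
H (Player 2): min(3, 17) = 3
E (Player 1): max(7, 10, 3) = 10
J (Player 2): min(19, 7) = 7
K (Player 2): min(13, 6, 4) = 4
I (Chance): 1/3·7 + 1/3·4 + 1/3·19 = 10
Root (Player 2): min(1.17, 10, 10) = 1.17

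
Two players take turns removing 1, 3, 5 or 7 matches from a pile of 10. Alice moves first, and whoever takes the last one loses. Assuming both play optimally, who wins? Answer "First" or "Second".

First

Compute winning (W) and losing (L) positions by backward induction:
i:   0  1  2  3  4  5  6  7  8  9 10
     W  L  W  L  W  L  W  L  W  L  W
Position 10 is W, so the first player wins.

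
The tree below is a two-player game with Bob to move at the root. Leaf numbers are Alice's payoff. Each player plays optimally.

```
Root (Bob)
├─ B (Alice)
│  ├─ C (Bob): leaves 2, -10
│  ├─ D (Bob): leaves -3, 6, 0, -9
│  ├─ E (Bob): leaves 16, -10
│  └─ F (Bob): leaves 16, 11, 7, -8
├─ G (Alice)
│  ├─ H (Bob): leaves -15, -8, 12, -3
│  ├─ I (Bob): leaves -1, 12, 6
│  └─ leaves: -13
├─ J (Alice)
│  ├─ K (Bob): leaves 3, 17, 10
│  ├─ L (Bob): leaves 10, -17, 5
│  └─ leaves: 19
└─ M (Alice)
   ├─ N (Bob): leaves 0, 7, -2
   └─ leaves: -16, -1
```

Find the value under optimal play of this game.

C (Bob): min(2, -10) = -10
D (Bob): min(-3, 6, 0, -9) = -9
E (Bob): min(16, -10) = -10
F (Bob): min(16, 11, 7, -8) = -8
B (Alice): max(-10, -9, -10, -8) = -8
H (Bob): min(-15, -8, 12, -3) = -15
I (Bob): min(-1, 12, 6) = -1
G (Alice): max(-15, -1, -13) = -1
K (Bob): min(3, 17, 10) = 3
L (Bob): min(10, -17, 5) = -17
J (Alice): max(3, -17, 19) = 19
N (Bob): min(0, 7, -2) = -2
M (Alice): max(-2, -16, -1) = -1
Root (Bob): min(-8, -1, 19, -1) = -8

-8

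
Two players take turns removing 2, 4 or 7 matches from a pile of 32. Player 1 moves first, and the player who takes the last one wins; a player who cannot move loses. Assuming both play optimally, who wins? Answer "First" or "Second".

i:   0  1  2  3  4  5  6  7  8  9 10 11 12 13 14 15 16 17 18 19 20 21 22 23 24 25 26 27 28 29 30 31 32
     L  L  W  W  W  W  L  W  W  L  W  W  L  W  W  L  W  W  L  W  W  L  W  W  L  W  W  L  W  W  L  W  W
Position 32 is W, so the first player wins.

First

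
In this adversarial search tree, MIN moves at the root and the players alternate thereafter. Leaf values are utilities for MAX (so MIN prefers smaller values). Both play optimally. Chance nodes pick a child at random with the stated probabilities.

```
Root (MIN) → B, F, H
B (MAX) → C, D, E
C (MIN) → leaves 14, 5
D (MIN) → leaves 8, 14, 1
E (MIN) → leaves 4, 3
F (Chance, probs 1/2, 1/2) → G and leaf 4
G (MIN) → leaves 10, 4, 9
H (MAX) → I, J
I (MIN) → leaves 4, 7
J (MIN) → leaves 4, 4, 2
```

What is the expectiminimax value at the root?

4

C (MIN): min(14, 5) = 5
D (MIN): min(8, 14, 1) = 1
E (MIN): min(4, 3) = 3
B (MAX): max(5, 1, 3) = 5
G (MIN): min(10, 4, 9) = 4
F (Chance): 1/2·4 + 1/2·4 = 4
I (MIN): min(4, 7) = 4
J (MIN): min(4, 4, 2) = 2
H (MAX): max(4, 2) = 4
Root (MIN): min(5, 4, 4) = 4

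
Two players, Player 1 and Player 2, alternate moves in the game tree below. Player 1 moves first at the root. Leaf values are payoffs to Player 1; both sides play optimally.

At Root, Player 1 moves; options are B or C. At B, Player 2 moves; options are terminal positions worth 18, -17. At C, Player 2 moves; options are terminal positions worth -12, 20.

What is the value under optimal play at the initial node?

B (Player 2): min(18, -17) = -17
C (Player 2): min(-12, 20) = -12
Root (Player 1): max(-17, -12) = -12

-12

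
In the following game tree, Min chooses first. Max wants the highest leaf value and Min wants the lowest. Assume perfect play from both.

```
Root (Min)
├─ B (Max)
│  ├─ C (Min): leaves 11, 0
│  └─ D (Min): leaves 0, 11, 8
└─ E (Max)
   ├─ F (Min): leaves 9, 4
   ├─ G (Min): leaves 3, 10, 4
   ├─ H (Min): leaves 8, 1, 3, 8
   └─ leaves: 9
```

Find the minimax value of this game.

0

C (Min): min(11, 0) = 0
D (Min): min(0, 11, 8) = 0
B (Max): max(0, 0) = 0
F (Min): min(9, 4) = 4
G (Min): min(3, 10, 4) = 3
H (Min): min(8, 1, 3, 8) = 1
E (Max): max(4, 3, 1, 9) = 9
Root (Min): min(0, 9) = 0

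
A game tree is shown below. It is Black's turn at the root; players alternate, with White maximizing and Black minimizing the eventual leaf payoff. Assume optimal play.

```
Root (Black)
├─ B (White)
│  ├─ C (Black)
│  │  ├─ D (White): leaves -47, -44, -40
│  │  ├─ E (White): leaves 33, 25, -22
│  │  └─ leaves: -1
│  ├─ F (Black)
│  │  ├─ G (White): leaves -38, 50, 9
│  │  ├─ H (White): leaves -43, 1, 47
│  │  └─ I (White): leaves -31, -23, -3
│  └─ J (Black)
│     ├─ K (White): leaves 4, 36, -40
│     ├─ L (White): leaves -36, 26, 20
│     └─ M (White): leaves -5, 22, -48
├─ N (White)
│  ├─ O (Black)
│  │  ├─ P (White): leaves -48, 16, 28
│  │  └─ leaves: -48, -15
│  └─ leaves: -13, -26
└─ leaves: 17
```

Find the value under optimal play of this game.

D (White): max(-47, -44, -40) = -40
E (White): max(33, 25, -22) = 33
C (Black): min(-40, 33, -1) = -40
G (White): max(-38, 50, 9) = 50
H (White): max(-43, 1, 47) = 47
I (White): max(-31, -23, -3) = -3
F (Black): min(50, 47, -3) = -3
K (White): max(4, 36, -40) = 36
L (White): max(-36, 26, 20) = 26
M (White): max(-5, 22, -48) = 22
J (Black): min(36, 26, 22) = 22
B (White): max(-40, -3, 22) = 22
P (White): max(-48, 16, 28) = 28
O (Black): min(28, -48, -15) = -48
N (White): max(-48, -13, -26) = -13
Root (Black): min(22, -13, 17) = -13

-13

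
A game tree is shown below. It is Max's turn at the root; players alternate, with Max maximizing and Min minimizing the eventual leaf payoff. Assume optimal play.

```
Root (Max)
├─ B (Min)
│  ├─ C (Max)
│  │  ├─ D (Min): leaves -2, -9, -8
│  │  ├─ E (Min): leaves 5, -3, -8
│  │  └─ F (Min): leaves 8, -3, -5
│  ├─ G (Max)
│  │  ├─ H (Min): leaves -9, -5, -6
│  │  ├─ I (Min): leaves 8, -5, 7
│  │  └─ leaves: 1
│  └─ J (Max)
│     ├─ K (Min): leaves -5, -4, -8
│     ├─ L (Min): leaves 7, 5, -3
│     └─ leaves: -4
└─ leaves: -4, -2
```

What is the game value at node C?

D: min(-2, -9, -8) = -9
E: min(5, -3, -8) = -8
F: min(8, -3, -5) = -5
C: max(-9, -8, -5) = -5

-5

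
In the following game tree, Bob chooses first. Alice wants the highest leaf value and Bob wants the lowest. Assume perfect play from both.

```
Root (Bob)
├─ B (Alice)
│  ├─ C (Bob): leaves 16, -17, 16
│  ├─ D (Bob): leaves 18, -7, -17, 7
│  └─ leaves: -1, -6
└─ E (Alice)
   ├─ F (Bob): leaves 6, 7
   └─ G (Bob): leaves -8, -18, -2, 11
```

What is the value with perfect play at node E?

6

F: min(6, 7) = 6
G: min(-8, -18, -2, 11) = -18
E: max(6, -18) = 6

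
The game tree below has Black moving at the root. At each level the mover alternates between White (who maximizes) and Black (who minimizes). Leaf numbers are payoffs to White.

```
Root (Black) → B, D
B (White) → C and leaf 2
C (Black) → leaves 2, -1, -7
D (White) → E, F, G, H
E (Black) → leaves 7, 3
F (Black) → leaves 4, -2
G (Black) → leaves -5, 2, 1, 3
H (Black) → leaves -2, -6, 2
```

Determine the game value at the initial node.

C (Black): min(2, -1, -7) = -7
B (White): max(-7, 2) = 2
E (Black): min(7, 3) = 3
F (Black): min(4, -2) = -2
G (Black): min(-5, 2, 1, 3) = -5
H (Black): min(-2, -6, 2) = -6
D (White): max(3, -2, -5, -6) = 3
Root (Black): min(2, 3) = 2

2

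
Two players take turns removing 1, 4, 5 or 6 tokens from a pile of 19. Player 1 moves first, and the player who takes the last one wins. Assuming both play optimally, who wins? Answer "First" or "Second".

i:   0  1  2  3  4  5  6  7  8  9 10 11 12 13 14 15 16 17 18 19
     L  W  L  W  W  W  W  W  W  L  W  L  W  W  W  W  W  W  L  W
Position 19 is W, so the first player wins.

First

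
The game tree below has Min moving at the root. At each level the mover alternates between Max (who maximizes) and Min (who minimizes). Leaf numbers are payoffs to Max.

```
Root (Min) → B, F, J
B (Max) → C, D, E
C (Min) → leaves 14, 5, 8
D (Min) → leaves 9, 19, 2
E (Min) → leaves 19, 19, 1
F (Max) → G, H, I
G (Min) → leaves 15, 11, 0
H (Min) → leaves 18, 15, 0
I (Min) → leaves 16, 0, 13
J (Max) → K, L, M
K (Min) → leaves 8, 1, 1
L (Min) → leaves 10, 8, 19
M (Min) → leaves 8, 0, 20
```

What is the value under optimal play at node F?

G: min(15, 11, 0) = 0
H: min(18, 15, 0) = 0
I: min(16, 0, 13) = 0
F: max(0, 0, 0) = 0

0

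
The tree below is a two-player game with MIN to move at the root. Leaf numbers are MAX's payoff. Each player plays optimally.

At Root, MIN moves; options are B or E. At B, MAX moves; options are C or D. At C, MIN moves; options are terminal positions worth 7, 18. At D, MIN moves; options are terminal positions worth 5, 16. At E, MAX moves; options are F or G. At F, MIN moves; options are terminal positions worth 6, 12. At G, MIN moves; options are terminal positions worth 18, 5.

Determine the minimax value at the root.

C (MIN): min(7, 18) = 7
D (MIN): min(5, 16) = 5
B (MAX): max(7, 5) = 7
F (MIN): min(6, 12) = 6
G (MIN): min(18, 5) = 5
E (MAX): max(6, 5) = 6
Root (MIN): min(7, 6) = 6

6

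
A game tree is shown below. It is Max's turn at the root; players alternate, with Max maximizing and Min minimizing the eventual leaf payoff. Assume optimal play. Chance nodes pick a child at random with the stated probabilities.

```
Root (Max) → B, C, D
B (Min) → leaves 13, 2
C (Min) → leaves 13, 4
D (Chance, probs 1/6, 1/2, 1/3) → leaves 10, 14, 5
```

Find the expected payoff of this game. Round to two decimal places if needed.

10.33

B (Min): min(13, 2) = 2
C (Min): min(13, 4) = 4
D (Chance): 1/6·10 + 1/2·14 + 1/3·5 = 10.33
Root (Max): max(2, 4, 10.33) = 10.33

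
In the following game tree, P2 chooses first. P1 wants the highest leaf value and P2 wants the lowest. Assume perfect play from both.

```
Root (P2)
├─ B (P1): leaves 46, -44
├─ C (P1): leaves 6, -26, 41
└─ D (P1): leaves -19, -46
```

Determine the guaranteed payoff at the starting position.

B (P1): max(46, -44) = 46
C (P1): max(6, -26, 41) = 41
D (P1): max(-19, -46) = -19
Root (P2): min(46, 41, -19) = -19

-19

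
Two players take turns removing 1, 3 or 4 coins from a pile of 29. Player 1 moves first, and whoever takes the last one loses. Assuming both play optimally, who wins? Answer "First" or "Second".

W/L table (W = player to move can force a win):
i:   0  1  2  3  4  5  6  7  8  9 10 11 12 13 14 15 16 17 18 19 20 21 22 23 24 25 26 27 28 29
     W  L  W  L  W  W  W  W  L  W  L  W  W  W  W  L  W  L  W  W  W  W  L  W  L  W  W  W  W  L
Position 29 is L, so the second player wins.

Second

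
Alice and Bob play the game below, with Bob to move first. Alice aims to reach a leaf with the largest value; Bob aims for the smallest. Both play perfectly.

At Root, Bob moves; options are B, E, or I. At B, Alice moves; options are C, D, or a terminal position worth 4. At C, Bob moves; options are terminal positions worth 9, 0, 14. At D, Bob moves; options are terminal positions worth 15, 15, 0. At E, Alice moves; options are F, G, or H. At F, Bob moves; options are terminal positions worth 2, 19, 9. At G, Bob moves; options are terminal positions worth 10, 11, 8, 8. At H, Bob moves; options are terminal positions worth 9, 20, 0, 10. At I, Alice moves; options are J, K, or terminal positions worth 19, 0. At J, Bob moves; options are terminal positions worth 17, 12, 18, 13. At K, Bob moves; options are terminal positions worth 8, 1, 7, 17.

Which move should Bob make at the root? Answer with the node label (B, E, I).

B

C (Bob): min(9, 0, 14) = 0
D (Bob): min(15, 15, 0) = 0
B (Alice): max(0, 0, 4) = 4
F (Bob): min(2, 19, 9) = 2
G (Bob): min(10, 11, 8, 8) = 8
H (Bob): min(9, 20, 0, 10) = 0
E (Alice): max(2, 8, 0) = 8
J (Bob): min(17, 12, 18, 13) = 12
K (Bob): min(8, 1, 7, 17) = 1
I (Alice): max(12, 1, 19, 0) = 19
Root (Bob): min(4, 8, 19) = 4
Bob picks the child with the lowest value: B (value 4).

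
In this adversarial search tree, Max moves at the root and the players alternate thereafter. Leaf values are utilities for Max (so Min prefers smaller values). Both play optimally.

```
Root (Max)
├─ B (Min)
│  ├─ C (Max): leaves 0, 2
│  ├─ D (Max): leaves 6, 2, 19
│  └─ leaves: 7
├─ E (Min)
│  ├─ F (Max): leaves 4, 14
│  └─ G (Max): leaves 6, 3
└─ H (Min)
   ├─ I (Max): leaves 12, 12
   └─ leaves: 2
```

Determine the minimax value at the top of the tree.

C (Max): max(0, 2) = 2
D (Max): max(6, 2, 19) = 19
B (Min): min(2, 19, 7) = 2
F (Max): max(4, 14) = 14
G (Max): max(6, 3) = 6
E (Min): min(14, 6) = 6
I (Max): max(12, 12) = 12
H (Min): min(12, 2) = 2
Root (Max): max(2, 6, 2) = 6

6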